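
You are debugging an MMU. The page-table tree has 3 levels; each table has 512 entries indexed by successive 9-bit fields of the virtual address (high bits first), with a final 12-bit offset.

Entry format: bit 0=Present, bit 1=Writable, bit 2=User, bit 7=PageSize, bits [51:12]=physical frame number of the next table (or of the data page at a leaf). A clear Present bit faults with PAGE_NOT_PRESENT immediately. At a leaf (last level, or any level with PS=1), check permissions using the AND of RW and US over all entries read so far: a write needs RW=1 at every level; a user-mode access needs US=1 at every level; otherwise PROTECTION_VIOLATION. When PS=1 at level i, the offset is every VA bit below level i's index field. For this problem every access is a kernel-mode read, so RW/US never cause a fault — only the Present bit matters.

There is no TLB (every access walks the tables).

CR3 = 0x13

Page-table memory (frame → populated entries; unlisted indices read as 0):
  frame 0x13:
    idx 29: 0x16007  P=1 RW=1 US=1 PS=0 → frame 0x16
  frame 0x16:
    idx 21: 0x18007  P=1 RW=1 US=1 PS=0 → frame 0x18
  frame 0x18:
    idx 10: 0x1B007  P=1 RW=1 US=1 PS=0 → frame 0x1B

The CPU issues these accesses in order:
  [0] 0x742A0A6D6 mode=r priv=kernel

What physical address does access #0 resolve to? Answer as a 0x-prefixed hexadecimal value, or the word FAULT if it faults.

Walk each access:
#0 VA=0x742A0A6D6 (r,kernel):
  lvl0: tbl 0x13, slot 29 ⇒ 0x16007 (P1/RW1/US1/PS0)
  lvl1: tbl 0x16, slot 21 ⇒ 0x18007 (P1/RW1/US1/PS0)
  lvl2: tbl 0x18, slot 10 ⇒ 0x1B007 (P1/RW1/US1/PS0)
  ⇒ phys 0x1B6D6  [3 reads]

Access #0 PA: 0x1B6D6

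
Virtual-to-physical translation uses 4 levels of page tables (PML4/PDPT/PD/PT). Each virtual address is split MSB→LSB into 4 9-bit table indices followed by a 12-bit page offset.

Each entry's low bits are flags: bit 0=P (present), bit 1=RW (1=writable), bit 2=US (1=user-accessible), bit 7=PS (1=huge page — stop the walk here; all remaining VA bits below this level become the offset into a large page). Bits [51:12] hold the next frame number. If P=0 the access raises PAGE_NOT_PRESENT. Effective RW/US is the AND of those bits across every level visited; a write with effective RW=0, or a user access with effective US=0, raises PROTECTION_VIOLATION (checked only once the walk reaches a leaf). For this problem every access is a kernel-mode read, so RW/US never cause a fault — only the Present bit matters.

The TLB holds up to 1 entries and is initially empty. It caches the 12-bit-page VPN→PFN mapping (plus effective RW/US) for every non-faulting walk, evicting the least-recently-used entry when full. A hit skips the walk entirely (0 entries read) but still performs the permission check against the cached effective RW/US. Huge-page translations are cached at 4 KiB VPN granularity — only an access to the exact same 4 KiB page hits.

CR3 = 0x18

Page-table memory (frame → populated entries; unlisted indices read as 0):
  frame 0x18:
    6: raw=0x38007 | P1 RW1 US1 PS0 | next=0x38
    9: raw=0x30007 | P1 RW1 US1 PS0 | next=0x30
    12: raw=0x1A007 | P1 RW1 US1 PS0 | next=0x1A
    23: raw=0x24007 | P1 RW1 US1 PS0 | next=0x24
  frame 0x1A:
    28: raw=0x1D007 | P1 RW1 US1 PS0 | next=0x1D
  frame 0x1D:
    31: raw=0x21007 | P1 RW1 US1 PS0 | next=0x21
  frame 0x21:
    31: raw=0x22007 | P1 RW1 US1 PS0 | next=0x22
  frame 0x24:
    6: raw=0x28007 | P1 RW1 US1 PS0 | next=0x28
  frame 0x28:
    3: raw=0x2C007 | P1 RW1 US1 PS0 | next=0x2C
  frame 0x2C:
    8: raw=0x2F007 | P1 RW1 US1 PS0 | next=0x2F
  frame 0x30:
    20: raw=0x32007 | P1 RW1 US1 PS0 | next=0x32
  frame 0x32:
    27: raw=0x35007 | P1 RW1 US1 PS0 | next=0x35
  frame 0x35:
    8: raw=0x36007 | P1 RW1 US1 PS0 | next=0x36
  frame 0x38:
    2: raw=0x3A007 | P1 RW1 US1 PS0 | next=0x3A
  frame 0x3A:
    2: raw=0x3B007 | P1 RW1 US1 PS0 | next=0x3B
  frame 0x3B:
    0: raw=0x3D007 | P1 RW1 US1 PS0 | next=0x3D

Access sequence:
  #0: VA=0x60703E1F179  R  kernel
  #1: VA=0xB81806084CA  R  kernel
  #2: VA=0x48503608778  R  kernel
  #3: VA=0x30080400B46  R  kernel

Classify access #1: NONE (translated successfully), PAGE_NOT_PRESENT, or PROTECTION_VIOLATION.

Walk each access:
#0 VA=0x60703E1F179 (r,kernel):
  L0 @0x18[12] → 0x1A007  P=1,RW=1,US=1,PS=0
  L1 @0x1A[28] → 0x1D007  P=1,RW=1,US=1,PS=0
  L2 @0x1D[31] → 0x21007  P=1,RW=1,US=1,PS=0
  L3 @0x21[31] → 0x22007  P=1,RW=1,US=1,PS=0
  → PA=0x22179  (4 entries read)
#1 VA=0xB81806084CA (r,kernel):
  L0 @0x18[23] → 0x24007  P=1,RW=1,US=1,PS=0
  L1 @0x24[6] → 0x28007  P=1,RW=1,US=1,PS=0
  L2 @0x28[3] → 0x2C007  P=1,RW=1,US=1,PS=0
  L3 @0x2C[8] → 0x2F007  P=1,RW=1,US=1,PS=0
  → PA=0x2F4CA  (4 entries read)
#2 VA=0x48503608778 (r,kernel):
  L0 @0x18[9] → 0x30007  P=1,RW=1,US=1,PS=0
  L1 @0x30[20] → 0x32007  P=1,RW=1,US=1,PS=0
  L2 @0x32[27] → 0x35007  P=1,RW=1,US=1,PS=0
  L3 @0x35[8] → 0x36007  P=1,RW=1,US=1,PS=0
  → PA=0x36778  (4 entries read)
#3 VA=0x30080400B46 (r,kernel):
  L0 @0x18[6] → 0x38007  P=1,RW=1,US=1,PS=0
  L1 @0x38[2] → 0x3A007  P=1,RW=1,US=1,PS=0
  L2 @0x3A[2] → 0x3B007  P=1,RW=1,US=1,PS=0
  L3 @0x3B[0] → 0x3D007  P=1,RW=1,US=1,PS=0
  → PA=0x3DB46  (4 entries read)

Access #1 fault: NONE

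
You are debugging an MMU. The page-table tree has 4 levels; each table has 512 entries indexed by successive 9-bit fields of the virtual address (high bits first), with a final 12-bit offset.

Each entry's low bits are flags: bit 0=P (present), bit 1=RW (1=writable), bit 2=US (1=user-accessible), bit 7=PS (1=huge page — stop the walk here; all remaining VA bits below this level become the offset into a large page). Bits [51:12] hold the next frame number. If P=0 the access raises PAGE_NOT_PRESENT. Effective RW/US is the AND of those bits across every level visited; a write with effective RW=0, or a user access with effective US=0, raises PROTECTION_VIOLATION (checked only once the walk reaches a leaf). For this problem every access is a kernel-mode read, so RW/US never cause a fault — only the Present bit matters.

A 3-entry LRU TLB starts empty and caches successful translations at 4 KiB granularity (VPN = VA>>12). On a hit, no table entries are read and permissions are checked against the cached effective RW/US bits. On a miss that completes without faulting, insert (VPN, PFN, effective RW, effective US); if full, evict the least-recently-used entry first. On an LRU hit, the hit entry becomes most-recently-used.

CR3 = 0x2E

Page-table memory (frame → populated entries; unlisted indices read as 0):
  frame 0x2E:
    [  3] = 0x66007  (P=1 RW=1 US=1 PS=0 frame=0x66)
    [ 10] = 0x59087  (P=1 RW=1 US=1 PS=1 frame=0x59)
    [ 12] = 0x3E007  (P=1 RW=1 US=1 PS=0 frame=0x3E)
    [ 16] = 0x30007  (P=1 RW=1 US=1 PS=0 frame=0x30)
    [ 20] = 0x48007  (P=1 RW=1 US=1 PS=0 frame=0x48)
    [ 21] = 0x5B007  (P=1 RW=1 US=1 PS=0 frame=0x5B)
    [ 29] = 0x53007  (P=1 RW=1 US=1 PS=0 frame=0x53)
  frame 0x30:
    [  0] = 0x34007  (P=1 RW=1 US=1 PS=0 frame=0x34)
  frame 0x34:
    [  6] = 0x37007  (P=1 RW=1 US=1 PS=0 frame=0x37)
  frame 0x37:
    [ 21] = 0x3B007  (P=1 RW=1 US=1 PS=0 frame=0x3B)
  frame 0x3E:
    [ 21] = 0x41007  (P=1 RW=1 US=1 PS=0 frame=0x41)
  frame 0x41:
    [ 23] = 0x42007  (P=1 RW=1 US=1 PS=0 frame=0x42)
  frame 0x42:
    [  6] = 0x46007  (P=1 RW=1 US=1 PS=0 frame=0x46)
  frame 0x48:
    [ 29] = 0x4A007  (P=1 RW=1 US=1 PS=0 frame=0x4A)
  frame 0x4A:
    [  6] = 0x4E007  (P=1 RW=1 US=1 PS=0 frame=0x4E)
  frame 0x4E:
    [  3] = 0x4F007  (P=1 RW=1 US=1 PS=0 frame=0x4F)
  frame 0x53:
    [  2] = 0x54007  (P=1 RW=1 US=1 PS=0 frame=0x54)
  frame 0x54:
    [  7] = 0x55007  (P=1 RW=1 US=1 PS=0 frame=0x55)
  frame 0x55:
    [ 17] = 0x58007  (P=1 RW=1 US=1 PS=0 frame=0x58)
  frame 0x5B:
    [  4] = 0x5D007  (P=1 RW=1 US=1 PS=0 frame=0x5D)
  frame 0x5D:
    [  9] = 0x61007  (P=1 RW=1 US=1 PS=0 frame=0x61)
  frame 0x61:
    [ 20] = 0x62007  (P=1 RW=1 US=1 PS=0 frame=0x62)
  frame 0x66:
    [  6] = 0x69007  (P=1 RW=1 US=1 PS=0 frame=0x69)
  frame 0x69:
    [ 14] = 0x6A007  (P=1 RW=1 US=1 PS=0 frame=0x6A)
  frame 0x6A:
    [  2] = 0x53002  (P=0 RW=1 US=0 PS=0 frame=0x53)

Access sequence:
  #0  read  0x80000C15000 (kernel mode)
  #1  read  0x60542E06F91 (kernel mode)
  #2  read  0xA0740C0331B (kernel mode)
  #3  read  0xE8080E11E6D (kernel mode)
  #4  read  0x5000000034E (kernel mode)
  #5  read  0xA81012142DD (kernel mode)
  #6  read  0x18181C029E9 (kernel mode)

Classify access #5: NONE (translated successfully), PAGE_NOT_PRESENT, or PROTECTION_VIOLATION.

Trace:
#0 VA=0x80000C15000 (r,kernel):
  L0 @0x2E[16] → 0x30007  P=1,RW=1,US=1,PS=0
  L1 @0x30[0] → 0x34007  P=1,RW=1,US=1,PS=0
  L2 @0x34[6] → 0x37007  P=1,RW=1,US=1,PS=0
  L3 @0x37[21] → 0x3B007  P=1,RW=1,US=1,PS=0
  → PA=0x3B000  (4 entries read)
#1 VA=0x60542E06F91 (r,kernel):
  L0 @0x2E[12] → 0x3E007  P=1,RW=1,US=1,PS=0
  L1 @0x3E[21] → 0x41007  P=1,RW=1,US=1,PS=0
  L2 @0x41[23] → 0x42007  P=1,RW=1,US=1,PS=0
  L3 @0x42[6] → 0x46007  P=1,RW=1,US=1,PS=0
  → PA=0x46F91  (4 entries read)
#2 VA=0xA0740C0331B (r,kernel):
  L0 @0x2E[20] → 0x48007  P=1,RW=1,US=1,PS=0
  L1 @0x48[29] → 0x4A007  P=1,RW=1,US=1,PS=0
  L2 @0x4A[6] → 0x4E007  P=1,RW=1,US=1,PS=0
  L3 @0x4E[3] → 0x4F007  P=1,RW=1,US=1,PS=0
  → PA=0x4F31B  (4 entries read)
#3 VA=0xE8080E11E6D (r,kernel):
  L0 @0x2E[29] → 0x53007  P=1,RW=1,US=1,PS=0
  L1 @0x53[2] → 0x54007  P=1,RW=1,US=1,PS=0
  L2 @0x54[7] → 0x55007  P=1,RW=1,US=1,PS=0
  L3 @0x55[17] → 0x58007  P=1,RW=1,US=1,PS=0
  → PA=0x58E6D  (4 entries read)
#4 VA=0x5000000034E (r,kernel):
  L0 @0x2E[10] → 0x59087  P=1,RW=1,US=1,PS=1
  → PA=0x5934E (huge @L0)  (1 entries read)
#5 VA=0xA81012142DD (r,kernel):
  L0 @0x2E[21] → 0x5B007  P=1,RW=1,US=1,PS=0
  L1 @0x5B[4] → 0x5D007  P=1,RW=1,US=1,PS=0
  L2 @0x5D[9] → 0x61007  P=1,RW=1,US=1,PS=0
  L3 @0x61[20] → 0x62007  P=1,RW=1,US=1,PS=0
  → PA=0x622DD  (4 entries read)
#6 VA=0x18181C029E9 (r,kernel):
  L0 @0x2E[3] → 0x66007  P=1,RW=1,US=1,PS=0
  L1 @0x66[6] → 0x69007  P=1,RW=1,US=1,PS=0
  L2 @0x69[14] → 0x6A007  P=1,RW=1,US=1,PS=0
  L3 @0x6A[2] → 0x53002  P=0,RW=1,US=0,PS=0
  ⇒ fault: PAGE_NOT_PRESENT  — 4 lookups

Access #5 fault: NONE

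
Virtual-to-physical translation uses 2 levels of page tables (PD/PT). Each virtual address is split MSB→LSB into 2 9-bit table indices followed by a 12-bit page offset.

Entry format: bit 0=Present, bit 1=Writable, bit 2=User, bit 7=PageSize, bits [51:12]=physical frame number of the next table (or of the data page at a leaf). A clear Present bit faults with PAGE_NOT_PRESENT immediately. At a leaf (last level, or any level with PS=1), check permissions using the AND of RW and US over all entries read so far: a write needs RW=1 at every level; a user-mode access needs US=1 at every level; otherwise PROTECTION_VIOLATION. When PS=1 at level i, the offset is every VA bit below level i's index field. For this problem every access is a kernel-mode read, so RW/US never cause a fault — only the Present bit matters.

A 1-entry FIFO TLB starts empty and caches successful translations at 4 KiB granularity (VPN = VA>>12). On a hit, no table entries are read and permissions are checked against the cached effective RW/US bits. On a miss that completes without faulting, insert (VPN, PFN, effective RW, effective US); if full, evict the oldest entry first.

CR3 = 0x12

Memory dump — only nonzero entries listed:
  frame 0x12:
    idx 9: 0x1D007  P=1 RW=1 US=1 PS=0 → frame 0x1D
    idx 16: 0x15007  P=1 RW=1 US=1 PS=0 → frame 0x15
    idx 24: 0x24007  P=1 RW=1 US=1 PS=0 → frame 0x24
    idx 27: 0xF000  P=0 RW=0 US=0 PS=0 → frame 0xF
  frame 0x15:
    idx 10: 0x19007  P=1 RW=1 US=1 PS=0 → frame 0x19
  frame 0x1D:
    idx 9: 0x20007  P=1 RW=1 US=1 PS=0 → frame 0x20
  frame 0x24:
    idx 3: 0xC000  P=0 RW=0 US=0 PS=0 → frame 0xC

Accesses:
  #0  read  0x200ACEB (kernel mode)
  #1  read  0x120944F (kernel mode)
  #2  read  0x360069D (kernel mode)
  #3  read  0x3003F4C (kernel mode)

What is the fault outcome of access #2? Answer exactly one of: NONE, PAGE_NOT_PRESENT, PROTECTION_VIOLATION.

Trace:
#0 VA=0x200ACEB (r,kernel):
  lvl0: tbl 0x12, slot 16 ⇒ 0x15007 (P1/RW1/US1/PS0)
  lvl1: tbl 0x15, slot 10 ⇒ 0x19007 (P1/RW1/US1/PS0)
  → PA=0x19CEB  (2 entries read)
#1 VA=0x120944F (r,kernel):
  lvl0: tbl 0x12, slot 9 ⇒ 0x1D007 (P1/RW1/US1/PS0)
  lvl1: tbl 0x1D, slot 9 ⇒ 0x20007 (P1/RW1/US1/PS0)
  → PA=0x2044F  (2 entries read)
#2 VA=0x360069D (r,kernel):
  lvl0: tbl 0x12, slot 27 ⇒ 0xF000 (P0/RW0/US0/PS0)
  ✗ PAGE_NOT_PRESENT  [1 reads]
#3 VA=0x3003F4C (r,kernel):
  lvl0: tbl 0x12, slot 24 ⇒ 0x24007 (P1/RW1/US1/PS0)
  lvl1: tbl 0x24, slot 3 ⇒ 0xC000 (P0/RW0/US0/PS0)
  ✗ PAGE_NOT_PRESENT  [2 reads]

Access #2 fault: PAGE_NOT_PRESENT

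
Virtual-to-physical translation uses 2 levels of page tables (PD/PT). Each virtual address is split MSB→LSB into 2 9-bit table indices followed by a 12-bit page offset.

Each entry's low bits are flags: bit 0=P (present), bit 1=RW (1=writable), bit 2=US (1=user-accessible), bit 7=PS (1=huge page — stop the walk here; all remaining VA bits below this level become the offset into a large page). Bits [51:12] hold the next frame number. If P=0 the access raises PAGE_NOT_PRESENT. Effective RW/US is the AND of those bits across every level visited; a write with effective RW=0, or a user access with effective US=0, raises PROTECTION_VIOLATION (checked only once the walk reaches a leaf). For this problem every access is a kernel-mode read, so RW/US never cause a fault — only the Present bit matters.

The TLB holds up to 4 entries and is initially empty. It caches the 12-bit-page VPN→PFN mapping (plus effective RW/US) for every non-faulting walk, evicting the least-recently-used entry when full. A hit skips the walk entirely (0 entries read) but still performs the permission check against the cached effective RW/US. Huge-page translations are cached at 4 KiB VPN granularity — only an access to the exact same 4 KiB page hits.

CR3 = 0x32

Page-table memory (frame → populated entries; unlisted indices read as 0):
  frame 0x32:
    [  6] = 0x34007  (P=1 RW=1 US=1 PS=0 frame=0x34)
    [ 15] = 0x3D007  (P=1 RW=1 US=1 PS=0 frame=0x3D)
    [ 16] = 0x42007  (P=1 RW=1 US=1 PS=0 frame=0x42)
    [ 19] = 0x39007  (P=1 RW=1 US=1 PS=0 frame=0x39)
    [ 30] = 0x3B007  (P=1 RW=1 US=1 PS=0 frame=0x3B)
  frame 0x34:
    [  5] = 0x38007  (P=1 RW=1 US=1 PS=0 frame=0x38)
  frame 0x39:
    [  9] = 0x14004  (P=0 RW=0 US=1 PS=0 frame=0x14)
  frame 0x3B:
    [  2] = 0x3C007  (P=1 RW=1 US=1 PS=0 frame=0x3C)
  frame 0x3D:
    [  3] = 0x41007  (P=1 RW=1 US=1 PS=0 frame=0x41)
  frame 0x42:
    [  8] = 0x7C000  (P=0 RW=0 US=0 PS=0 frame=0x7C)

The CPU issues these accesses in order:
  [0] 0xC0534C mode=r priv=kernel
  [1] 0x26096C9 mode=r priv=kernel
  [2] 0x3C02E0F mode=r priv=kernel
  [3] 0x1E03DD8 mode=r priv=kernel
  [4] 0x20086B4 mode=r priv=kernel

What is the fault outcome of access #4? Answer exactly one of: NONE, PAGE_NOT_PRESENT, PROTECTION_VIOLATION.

Trace:
#0 VA=0xC0534C (r,kernel):
  L0: frame=0x32 idx=6 entry=0x34007 [P=1 RW=1 US=1 PS=0]
  L1: frame=0x34 idx=5 entry=0x38007 [P=1 RW=1 US=1 PS=0]
  → PA=0x3834C  (2 entries read)
#1 VA=0x26096C9 (r,kernel):
  L0: frame=0x32 idx=19 entry=0x39007 [P=1 RW=1 US=1 PS=0]
  L1: frame=0x39 idx=9 entry=0x14004 [P=0 RW=0 US=1 PS=0]
  ✗ PAGE_NOT_PRESENT  [2 reads]
#2 VA=0x3C02E0F (r,kernel):
  L0: frame=0x32 idx=30 entry=0x3B007 [P=1 RW=1 US=1 PS=0]
  L1: frame=0x3B idx=2 entry=0x3C007 [P=1 RW=1 US=1 PS=0]
  → PA=0x3CE0F  (2 entries read)
#3 VA=0x1E03DD8 (r,kernel):
  L0: frame=0x32 idx=15 entry=0x3D007 [P=1 RW=1 US=1 PS=0]
  L1: frame=0x3D idx=3 entry=0x41007 [P=1 RW=1 US=1 PS=0]
  → PA=0x41DD8  (2 entries read)
#4 VA=0x20086B4 (r,kernel):
  L0: frame=0x32 idx=16 entry=0x42007 [P=1 RW=1 US=1 PS=0]
  L1: frame=0x42 idx=8 entry=0x7C000 [P=0 RW=0 US=0 PS=0]
  ✗ PAGE_NOT_PRESENT  [2 reads]

Access #4 fault: PAGE_NOT_PRESENT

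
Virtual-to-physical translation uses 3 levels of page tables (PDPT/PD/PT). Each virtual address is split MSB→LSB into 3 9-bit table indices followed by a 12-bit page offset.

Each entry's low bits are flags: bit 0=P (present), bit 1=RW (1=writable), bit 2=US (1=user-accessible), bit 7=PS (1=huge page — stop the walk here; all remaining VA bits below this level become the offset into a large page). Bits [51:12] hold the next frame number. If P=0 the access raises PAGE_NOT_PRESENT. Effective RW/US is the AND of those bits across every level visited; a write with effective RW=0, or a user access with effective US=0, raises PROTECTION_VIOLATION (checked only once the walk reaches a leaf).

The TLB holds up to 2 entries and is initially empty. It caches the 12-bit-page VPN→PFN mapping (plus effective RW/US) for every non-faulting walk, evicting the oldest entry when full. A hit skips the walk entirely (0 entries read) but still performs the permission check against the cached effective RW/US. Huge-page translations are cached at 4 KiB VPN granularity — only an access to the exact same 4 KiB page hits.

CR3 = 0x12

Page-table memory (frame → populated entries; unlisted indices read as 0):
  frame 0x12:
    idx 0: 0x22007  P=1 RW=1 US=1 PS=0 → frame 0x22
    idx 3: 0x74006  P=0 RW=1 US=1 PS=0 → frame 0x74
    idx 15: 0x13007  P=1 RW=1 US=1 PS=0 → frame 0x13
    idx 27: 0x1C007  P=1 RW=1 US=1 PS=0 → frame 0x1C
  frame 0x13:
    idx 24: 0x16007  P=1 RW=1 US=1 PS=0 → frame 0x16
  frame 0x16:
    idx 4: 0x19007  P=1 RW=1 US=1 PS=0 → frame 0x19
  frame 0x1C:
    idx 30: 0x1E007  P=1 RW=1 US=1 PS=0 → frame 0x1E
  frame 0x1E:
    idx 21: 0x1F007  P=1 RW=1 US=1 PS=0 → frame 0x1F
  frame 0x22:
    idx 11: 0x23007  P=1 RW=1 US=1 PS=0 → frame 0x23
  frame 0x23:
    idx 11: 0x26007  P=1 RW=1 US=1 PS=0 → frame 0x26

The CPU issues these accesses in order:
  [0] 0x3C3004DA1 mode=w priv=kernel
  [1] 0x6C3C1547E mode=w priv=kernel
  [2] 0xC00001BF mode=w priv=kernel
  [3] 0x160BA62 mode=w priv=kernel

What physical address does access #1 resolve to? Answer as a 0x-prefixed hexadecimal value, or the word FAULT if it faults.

Trace:
#0 VA=0x3C3004DA1 (w,kernel):
  lvl0: tbl 0x12, slot 15 ⇒ 0x13007 (P1/RW1/US1/PS0)
  lvl1: tbl 0x13, slot 24 ⇒ 0x16007 (P1/RW1/US1/PS0)
  lvl2: tbl 0x16, slot 4 ⇒ 0x19007 (P1/RW1/US1/PS0)
  → PA=0x19DA1  (3 entries read)
#1 VA=0x6C3C1547E (w,kernel):
  lvl0: tbl 0x12, slot 27 ⇒ 0x1C007 (P1/RW1/US1/PS0)
  lvl1: tbl 0x1C, slot 30 ⇒ 0x1E007 (P1/RW1/US1/PS0)
  lvl2: tbl 0x1E, slot 21 ⇒ 0x1F007 (P1/RW1/US1/PS0)
  → PA=0x1F47E  (3 entries read)
#2 VA=0xC00001BF (w,kernel):
  lvl0: tbl 0x12, slot 3 ⇒ 0x74006 (P0/RW1/US1/PS0)
  ✗ PAGE_NOT_PRESENT  [1 reads]
#3 VA=0x160BA62 (w,kernel):
  lvl0: tbl 0x12, slot 0 ⇒ 0x22007 (P1/RW1/US1/PS0)
  lvl1: tbl 0x22, slot 11 ⇒ 0x23007 (P1/RW1/US1/PS0)
  lvl2: tbl 0x23, slot 11 ⇒ 0x26007 (P1/RW1/US1/PS0)
  → PA=0x26A62  (3 entries read)

Access #1 PA: 0x1F47E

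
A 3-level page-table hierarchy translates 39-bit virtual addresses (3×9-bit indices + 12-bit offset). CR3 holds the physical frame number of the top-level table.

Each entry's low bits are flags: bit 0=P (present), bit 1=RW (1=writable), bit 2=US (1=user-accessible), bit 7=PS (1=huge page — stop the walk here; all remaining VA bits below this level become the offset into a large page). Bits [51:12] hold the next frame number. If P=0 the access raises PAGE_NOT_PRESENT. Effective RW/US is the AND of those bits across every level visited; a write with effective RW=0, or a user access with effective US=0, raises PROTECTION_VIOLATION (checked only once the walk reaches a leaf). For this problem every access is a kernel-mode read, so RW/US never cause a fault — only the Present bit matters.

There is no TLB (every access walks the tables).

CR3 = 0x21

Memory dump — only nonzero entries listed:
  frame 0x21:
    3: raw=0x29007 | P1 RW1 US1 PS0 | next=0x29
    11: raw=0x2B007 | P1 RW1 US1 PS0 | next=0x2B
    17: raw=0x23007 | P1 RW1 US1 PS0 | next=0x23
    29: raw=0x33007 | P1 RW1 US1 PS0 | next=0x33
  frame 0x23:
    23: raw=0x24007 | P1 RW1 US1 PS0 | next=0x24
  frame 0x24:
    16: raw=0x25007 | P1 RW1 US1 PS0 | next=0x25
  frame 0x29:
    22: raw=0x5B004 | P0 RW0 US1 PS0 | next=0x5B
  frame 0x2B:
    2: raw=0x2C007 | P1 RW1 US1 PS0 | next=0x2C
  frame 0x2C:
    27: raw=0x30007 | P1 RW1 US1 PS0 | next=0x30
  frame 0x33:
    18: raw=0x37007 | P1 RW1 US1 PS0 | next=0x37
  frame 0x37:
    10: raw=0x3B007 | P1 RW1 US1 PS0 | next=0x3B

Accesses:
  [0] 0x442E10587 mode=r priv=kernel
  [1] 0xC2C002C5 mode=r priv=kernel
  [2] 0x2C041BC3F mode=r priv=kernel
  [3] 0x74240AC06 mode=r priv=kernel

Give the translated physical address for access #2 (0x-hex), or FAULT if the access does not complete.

Walk each access:
#0 VA=0x442E10587 (r,kernel):
  L0 @0x21[17] → 0x23007  P=1,RW=1,US=1,PS=0
  L1 @0x23[23] → 0x24007  P=1,RW=1,US=1,PS=0
  L2 @0x24[16] → 0x25007  P=1,RW=1,US=1,PS=0
  ⇒ phys 0x25587  [3 reads]
#1 VA=0xC2C002C5 (r,kernel):
  L0 @0x21[3] → 0x29007  P=1,RW=1,US=1,PS=0
  L1 @0x29[22] → 0x5B004  P=0,RW=0,US=1,PS=0
  ⇒ fault: PAGE_NOT_PRESENT  — 2 lookups
#2 VA=0x2C041BC3F (r,kernel):
  L0 @0x21[11] → 0x2B007  P=1,RW=1,US=1,PS=0
  L1 @0x2B[2] → 0x2C007  P=1,RW=1,US=1,PS=0
  L2 @0x2C[27] → 0x30007  P=1,RW=1,US=1,PS=0
  ⇒ phys 0x30C3F  [3 reads]
#3 VA=0x74240AC06 (r,kernel):
  L0 @0x21[29] → 0x33007  P=1,RW=1,US=1,PS=0
  L1 @0x33[18] → 0x37007  P=1,RW=1,US=1,PS=0
  L2 @0x37[10] → 0x3B007  P=1,RW=1,US=1,PS=0
  ⇒ phys 0x3BC06  [3 reads]

Access #2 PA: 0x30C3F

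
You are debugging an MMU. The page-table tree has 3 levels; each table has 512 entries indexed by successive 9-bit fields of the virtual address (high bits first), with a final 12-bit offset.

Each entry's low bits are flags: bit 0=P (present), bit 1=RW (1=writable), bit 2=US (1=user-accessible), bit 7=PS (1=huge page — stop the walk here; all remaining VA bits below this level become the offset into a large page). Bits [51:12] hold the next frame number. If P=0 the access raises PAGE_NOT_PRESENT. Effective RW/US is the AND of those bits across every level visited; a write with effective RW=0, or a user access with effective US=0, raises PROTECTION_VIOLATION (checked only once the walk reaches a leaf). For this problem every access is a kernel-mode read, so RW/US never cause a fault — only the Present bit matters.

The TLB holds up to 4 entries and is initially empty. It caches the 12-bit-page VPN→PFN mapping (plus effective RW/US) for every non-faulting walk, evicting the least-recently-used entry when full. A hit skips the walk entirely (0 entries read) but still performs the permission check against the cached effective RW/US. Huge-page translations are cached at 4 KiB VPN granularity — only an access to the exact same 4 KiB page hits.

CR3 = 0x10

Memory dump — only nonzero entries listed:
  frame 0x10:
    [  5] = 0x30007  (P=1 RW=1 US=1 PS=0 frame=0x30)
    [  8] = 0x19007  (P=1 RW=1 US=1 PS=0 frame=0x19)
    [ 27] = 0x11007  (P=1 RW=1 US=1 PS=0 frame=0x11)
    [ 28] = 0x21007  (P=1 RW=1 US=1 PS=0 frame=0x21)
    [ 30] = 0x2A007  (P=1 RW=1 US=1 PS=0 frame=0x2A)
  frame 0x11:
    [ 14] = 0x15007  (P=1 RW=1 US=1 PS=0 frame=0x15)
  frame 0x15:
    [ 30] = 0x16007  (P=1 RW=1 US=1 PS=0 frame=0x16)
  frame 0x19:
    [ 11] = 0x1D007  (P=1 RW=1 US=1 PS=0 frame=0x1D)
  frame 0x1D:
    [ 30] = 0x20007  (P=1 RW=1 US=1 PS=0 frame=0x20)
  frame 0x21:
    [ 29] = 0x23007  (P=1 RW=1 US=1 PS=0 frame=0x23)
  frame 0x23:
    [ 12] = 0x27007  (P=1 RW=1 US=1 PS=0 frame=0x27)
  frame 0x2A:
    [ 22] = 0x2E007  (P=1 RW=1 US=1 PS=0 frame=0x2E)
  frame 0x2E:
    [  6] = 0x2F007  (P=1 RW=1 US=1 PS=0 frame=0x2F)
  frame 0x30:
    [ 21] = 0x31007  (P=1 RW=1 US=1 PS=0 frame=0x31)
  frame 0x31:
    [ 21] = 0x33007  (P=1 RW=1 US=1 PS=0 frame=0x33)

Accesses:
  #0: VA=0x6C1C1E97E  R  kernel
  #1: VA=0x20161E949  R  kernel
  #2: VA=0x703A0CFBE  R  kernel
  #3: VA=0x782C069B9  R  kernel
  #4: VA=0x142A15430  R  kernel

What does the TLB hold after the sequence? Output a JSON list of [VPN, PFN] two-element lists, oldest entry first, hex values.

Walk each access:
#0 VA=0x6C1C1E97E (r,kernel):
  L0 @0x10[27] → 0x11007  P=1,RW=1,US=1,PS=0
  L1 @0x11[14] → 0x15007  P=1,RW=1,US=1,PS=0
  L2 @0x15[30] → 0x16007  P=1,RW=1,US=1,PS=0
  ✓ 0x1697E  — 3 lookups
#1 VA=0x20161E949 (r,kernel):
  L0 @0x10[8] → 0x19007  P=1,RW=1,US=1,PS=0
  L1 @0x19[11] → 0x1D007  P=1,RW=1,US=1,PS=0
  L2 @0x1D[30] → 0x20007  P=1,RW=1,US=1,PS=0
  ✓ 0x20949  — 3 lookups
#2 VA=0x703A0CFBE (r,kernel):
  L0 @0x10[28] → 0x21007  P=1,RW=1,US=1,PS=0
  L1 @0x21[29] → 0x23007  P=1,RW=1,US=1,PS=0
  L2 @0x23[12] → 0x27007  P=1,RW=1,US=1,PS=0
  ✓ 0x27FBE  — 3 lookups
#3 VA=0x782C069B9 (r,kernel):
  L0 @0x10[30] → 0x2A007  P=1,RW=1,US=1,PS=0
  L1 @0x2A[22] → 0x2E007  P=1,RW=1,US=1,PS=0
  L2 @0x2E[6] → 0x2F007  P=1,RW=1,US=1,PS=0
  ✓ 0x2F9B9  — 3 lookups
#4 VA=0x142A15430 (r,kernel):
  L0 @0x10[5] → 0x30007  P=1,RW=1,US=1,PS=0
  L1 @0x30[21] → 0x31007  P=1,RW=1,US=1,PS=0
  L2 @0x31[21] → 0x33007  P=1,RW=1,US=1,PS=0
  ✓ 0x33430  — 3 lookups

TLB: [["0x20161E", "0x20"], ["0x703A0C", "0x27"], ["0x782C06", "0x2F"], ["0x142A15", "0x33"]]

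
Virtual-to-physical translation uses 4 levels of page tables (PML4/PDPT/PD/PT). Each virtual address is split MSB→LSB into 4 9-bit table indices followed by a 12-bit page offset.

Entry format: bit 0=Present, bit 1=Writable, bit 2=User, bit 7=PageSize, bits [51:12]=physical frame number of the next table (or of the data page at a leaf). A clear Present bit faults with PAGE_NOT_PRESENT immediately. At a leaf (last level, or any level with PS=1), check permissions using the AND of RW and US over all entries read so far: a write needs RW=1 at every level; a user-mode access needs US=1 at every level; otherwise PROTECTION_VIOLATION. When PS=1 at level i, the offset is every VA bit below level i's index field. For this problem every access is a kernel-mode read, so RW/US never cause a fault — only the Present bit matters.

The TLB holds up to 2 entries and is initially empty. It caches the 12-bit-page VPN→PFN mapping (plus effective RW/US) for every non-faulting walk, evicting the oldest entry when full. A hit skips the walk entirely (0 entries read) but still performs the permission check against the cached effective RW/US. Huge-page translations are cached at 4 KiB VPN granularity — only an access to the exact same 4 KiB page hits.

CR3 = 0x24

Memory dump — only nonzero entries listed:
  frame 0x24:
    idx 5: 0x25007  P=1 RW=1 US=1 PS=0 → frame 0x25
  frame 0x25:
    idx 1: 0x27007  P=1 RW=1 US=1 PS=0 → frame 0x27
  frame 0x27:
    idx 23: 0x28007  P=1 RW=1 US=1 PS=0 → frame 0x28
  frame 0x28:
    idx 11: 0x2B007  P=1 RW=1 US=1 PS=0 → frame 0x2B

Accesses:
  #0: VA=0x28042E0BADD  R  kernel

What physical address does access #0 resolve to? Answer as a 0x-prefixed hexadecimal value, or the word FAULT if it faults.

Per-access translation:
#0 VA=0x28042E0BADD (r,kernel):
  lvl0: tbl 0x24, slot 5 ⇒ 0x25007 (P1/RW1/US1/PS0)
  lvl1: tbl 0x25, slot 1 ⇒ 0x27007 (P1/RW1/US1/PS0)
  lvl2: tbl 0x27, slot 23 ⇒ 0x28007 (P1/RW1/US1/PS0)
  lvl3: tbl 0x28, slot 11 ⇒ 0x2B007 (P1/RW1/US1/PS0)
  ⇒ phys 0x2BADD  [4 reads]

Access #0 PA: 0x2BADD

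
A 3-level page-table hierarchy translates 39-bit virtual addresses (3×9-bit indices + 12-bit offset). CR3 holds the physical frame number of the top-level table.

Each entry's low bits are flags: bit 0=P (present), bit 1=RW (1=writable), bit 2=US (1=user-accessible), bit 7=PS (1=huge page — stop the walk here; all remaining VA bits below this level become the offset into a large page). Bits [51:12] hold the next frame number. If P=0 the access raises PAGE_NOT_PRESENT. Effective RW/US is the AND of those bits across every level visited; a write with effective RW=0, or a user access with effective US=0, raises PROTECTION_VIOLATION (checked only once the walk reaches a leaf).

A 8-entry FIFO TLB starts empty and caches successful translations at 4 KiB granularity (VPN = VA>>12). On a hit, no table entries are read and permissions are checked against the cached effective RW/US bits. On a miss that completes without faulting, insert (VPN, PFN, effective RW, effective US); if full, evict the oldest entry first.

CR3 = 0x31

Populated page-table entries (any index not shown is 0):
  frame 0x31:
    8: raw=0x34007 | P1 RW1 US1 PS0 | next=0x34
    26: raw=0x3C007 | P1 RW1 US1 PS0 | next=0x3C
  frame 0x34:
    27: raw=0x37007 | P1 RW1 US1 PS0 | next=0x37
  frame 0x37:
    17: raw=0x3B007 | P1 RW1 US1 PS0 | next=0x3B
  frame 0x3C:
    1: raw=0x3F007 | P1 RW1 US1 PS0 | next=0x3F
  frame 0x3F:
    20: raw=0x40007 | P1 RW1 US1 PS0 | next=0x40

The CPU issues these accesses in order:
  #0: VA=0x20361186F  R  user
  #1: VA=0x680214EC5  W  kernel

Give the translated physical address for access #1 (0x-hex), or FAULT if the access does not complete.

Walk each access:
#0 VA=0x20361186F (r,user):
  lvl0: tbl 0x31, slot 8 ⇒ 0x34007 (P1/RW1/US1/PS0)
  lvl1: tbl 0x34, slot 27 ⇒ 0x37007 (P1/RW1/US1/PS0)
  lvl2: tbl 0x37, slot 17 ⇒ 0x3B007 (P1/RW1/US1/PS0)
  → PA=0x3B86F  (3 entries read)
#1 VA=0x680214EC5 (w,kernel):
  lvl0: tbl 0x31, slot 26 ⇒ 0x3C007 (P1/RW1/US1/PS0)
  lvl1: tbl 0x3C, slot 1 ⇒ 0x3F007 (P1/RW1/US1/PS0)
  lvl2: tbl 0x3F, slot 20 ⇒ 0x40007 (P1/RW1/US1/PS0)
  → PA=0x40EC5  (3 entries read)

Access #1 PA: 0x40EC5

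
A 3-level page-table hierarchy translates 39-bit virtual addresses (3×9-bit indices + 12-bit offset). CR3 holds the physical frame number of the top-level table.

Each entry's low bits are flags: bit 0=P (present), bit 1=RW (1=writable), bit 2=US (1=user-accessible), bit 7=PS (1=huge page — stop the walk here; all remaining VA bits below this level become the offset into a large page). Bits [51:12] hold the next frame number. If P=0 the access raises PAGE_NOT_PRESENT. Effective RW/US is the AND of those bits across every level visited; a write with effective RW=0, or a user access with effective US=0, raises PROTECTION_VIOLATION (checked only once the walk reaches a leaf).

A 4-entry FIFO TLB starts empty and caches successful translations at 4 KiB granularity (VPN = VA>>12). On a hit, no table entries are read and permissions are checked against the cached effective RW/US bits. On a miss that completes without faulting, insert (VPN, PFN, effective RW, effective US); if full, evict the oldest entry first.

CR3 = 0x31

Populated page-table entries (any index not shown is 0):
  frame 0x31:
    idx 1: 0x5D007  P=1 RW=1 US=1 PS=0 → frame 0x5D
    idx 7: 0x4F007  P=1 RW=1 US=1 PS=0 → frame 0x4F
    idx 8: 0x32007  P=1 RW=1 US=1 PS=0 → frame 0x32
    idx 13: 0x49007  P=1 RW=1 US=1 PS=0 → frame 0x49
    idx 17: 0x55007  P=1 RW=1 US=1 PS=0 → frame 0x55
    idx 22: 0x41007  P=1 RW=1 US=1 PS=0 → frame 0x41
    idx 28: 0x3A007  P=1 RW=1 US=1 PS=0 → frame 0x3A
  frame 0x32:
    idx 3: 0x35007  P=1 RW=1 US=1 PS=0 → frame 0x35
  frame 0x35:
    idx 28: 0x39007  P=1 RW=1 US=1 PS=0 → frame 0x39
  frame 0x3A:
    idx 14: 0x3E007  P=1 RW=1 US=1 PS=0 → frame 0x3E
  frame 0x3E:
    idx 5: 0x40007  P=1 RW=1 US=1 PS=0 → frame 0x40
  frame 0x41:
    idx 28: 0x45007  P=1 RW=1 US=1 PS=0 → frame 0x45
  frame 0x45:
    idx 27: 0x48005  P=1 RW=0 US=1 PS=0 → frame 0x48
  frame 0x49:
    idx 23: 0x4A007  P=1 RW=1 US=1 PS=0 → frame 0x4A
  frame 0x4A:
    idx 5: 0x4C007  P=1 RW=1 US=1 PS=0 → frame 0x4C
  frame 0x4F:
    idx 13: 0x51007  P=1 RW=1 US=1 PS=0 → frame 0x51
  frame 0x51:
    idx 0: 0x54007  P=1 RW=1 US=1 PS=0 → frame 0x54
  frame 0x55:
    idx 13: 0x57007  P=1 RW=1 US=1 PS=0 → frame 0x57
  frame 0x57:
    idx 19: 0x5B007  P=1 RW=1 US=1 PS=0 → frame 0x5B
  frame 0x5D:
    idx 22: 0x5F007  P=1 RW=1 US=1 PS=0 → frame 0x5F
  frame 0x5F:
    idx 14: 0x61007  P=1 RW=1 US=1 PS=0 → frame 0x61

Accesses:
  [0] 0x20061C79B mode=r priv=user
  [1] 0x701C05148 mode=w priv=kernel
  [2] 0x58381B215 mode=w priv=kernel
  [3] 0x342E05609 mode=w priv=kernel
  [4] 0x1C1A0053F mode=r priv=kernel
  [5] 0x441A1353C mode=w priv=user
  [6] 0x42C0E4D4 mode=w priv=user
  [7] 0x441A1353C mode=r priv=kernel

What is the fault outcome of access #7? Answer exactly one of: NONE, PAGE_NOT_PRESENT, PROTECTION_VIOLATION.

Walk each access:
#0 VA=0x20061C79B (r,user):
  lvl0: tbl 0x31, slot 8 ⇒ 0x32007 (P1/RW1/US1/PS0)
  lvl1: tbl 0x32, slot 3 ⇒ 0x35007 (P1/RW1/US1/PS0)
  lvl2: tbl 0x35, slot 28 ⇒ 0x39007 (P1/RW1/US1/PS0)
  ⇒ phys 0x3979B  [3 reads]
#1 VA=0x701C05148 (w,kernel):
  lvl0: tbl 0x31, slot 28 ⇒ 0x3A007 (P1/RW1/US1/PS0)
  lvl1: tbl 0x3A, slot 14 ⇒ 0x3E007 (P1/RW1/US1/PS0)
  lvl2: tbl 0x3E, slot 5 ⇒ 0x40007 (P1/RW1/US1/PS0)
  ⇒ phys 0x40148  [3 reads]
#2 VA=0x58381B215 (w,kernel):
  lvl0: tbl 0x31, slot 22 ⇒ 0x41007 (P1/RW1/US1/PS0)
  lvl1: tbl 0x41, slot 28 ⇒ 0x45007 (P1/RW1/US1/PS0)
  lvl2: tbl 0x45, slot 27 ⇒ 0x48005 (P1/RW0/US1/PS0)
  ⇒ fault: PROTECTION_VIOLATION  — 3 lookups
#3 VA=0x342E05609 (w,kernel):
  lvl0: tbl 0x31, slot 13 ⇒ 0x49007 (P1/RW1/US1/PS0)
  lvl1: tbl 0x49, slot 23 ⇒ 0x4A007 (P1/RW1/US1/PS0)
  lvl2: tbl 0x4A, slot 5 ⇒ 0x4C007 (P1/RW1/US1/PS0)
  ⇒ phys 0x4C609  [3 reads]
#4 VA=0x1C1A0053F (r,kernel):
  lvl0: tbl 0x31, slot 7 ⇒ 0x4F007 (P1/RW1/US1/PS0)
  lvl1: tbl 0x4F, slot 13 ⇒ 0x51007 (P1/RW1/US1/PS0)
  lvl2: tbl 0x51, slot 0 ⇒ 0x54007 (P1/RW1/US1/PS0)
  ⇒ phys 0x5453F  [3 reads]
#5 VA=0x441A1353C (w,user):
  lvl0: tbl 0x31, slot 17 ⇒ 0x55007 (P1/RW1/US1/PS0)
  lvl1: tbl 0x55, slot 13 ⇒ 0x57007 (P1/RW1/US1/PS0)
  lvl2: tbl 0x57, slot 19 ⇒ 0x5B007 (P1/RW1/US1/PS0)
  ⇒ phys 0x5B53C  [3 reads]
#6 VA=0x42C0E4D4 (w,user):
  lvl0: tbl 0x31, slot 1 ⇒ 0x5D007 (P1/RW1/US1/PS0)
  lvl1: tbl 0x5D, slot 22 ⇒ 0x5F007 (P1/RW1/US1/PS0)
  lvl2: tbl 0x5F, slot 14 ⇒ 0x61007 (P1/RW1/US1/PS0)
  ⇒ phys 0x614D4  [3 reads]
#7 VA=0x441A1353C (r,kernel):
  TLB hit vpn=0x441A13 → PA=0x5B53C

Access #7 fault: NONE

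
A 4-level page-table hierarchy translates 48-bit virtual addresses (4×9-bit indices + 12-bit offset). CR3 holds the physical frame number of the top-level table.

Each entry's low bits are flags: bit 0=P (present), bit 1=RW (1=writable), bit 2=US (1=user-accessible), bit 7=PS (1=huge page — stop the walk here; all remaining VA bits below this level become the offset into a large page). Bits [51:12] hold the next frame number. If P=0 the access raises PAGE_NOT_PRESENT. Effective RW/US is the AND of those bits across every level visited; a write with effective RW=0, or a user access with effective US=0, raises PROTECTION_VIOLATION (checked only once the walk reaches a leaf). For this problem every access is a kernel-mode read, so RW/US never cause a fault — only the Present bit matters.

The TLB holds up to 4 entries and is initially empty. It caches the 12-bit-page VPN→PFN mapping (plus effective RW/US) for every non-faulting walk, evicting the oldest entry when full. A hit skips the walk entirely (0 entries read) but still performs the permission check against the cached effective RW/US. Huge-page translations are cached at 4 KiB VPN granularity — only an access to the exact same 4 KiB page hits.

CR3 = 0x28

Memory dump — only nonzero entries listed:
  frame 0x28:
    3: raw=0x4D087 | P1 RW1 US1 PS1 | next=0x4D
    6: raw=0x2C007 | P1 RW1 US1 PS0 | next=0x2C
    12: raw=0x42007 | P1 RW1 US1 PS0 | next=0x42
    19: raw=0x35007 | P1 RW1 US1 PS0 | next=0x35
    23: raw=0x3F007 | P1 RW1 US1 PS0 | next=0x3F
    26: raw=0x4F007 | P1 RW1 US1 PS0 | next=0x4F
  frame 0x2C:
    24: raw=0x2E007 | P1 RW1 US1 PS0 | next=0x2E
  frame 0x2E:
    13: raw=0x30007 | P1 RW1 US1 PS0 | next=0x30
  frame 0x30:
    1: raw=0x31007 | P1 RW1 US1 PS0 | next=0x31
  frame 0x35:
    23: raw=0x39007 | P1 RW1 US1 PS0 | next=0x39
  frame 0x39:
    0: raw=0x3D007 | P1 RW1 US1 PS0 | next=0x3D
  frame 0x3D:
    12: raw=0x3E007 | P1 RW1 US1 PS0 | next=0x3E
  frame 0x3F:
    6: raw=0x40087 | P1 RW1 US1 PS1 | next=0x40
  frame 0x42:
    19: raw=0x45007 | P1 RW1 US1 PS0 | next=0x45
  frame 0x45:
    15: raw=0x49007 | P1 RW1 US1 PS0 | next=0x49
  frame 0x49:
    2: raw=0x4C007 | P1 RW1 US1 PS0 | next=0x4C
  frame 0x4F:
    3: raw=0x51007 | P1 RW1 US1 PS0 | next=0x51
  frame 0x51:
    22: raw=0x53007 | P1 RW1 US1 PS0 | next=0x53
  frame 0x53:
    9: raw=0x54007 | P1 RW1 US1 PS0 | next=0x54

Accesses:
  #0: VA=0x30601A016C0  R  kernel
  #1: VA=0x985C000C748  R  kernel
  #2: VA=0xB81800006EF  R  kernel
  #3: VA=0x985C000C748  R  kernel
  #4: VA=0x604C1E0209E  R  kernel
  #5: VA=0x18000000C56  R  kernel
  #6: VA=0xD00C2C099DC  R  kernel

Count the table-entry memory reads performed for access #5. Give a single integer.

Walk each access:
#0 VA=0x30601A016C0 (r,kernel):
  lvl0: tbl 0x28, slot 6 ⇒ 0x2C007 (P1/RW1/US1/PS0)
  lvl1: tbl 0x2C, slot 24 ⇒ 0x2E007 (P1/RW1/US1/PS0)
  lvl2: tbl 0x2E, slot 13 ⇒ 0x30007 (P1/RW1/US1/PS0)
  lvl3: tbl 0x30, slot 1 ⇒ 0x31007 (P1/RW1/US1/PS0)
  → PA=0x316C0  (4 entries read)
#1 VA=0x985C000C748 (r,kernel):
  lvl0: tbl 0x28, slot 19 ⇒ 0x35007 (P1/RW1/US1/PS0)
  lvl1: tbl 0x35, slot 23 ⇒ 0x39007 (P1/RW1/US1/PS0)
  lvl2: tbl 0x39, slot 0 ⇒ 0x3D007 (P1/RW1/US1/PS0)
  lvl3: tbl 0x3D, slot 12 ⇒ 0x3E007 (P1/RW1/US1/PS0)
  → PA=0x3E748  (4 entries read)
#2 VA=0xB81800006EF (r,kernel):
  lvl0: tbl 0x28, slot 23 ⇒ 0x3F007 (P1/RW1/US1/PS0)
  lvl1: tbl 0x3F, slot 6 ⇒ 0x40087 (P1/RW1/US1/PS1)
  → PA=0x406EF (huge @L1)  (2 entries read)
#3 VA=0x985C000C748 (r,kernel):
  TLB hit vpn=0x985C000C → PA=0x3E748
#4 VA=0x604C1E0209E (r,kernel):
  lvl0: tbl 0x28, slot 12 ⇒ 0x42007 (P1/RW1/US1/PS0)
  lvl1: tbl 0x42, slot 19 ⇒ 0x45007 (P1/RW1/US1/PS0)
  lvl2: tbl 0x45, slot 15 ⇒ 0x49007 (P1/RW1/US1/PS0)
  lvl3: tbl 0x49, slot 2 ⇒ 0x4C007 (P1/RW1/US1/PS0)
  → PA=0x4C09E  (4 entries read)
#5 VA=0x18000000C56 (r,kernel):
  lvl0: tbl 0x28, slot 3 ⇒ 0x4D087 (P1/RW1/US1/PS1)
  → PA=0x4DC56 (huge @L0)  (1 entries read)
#6 VA=0xD00C2C099DC (r,kernel):
  lvl0: tbl 0x28, slot 26 ⇒ 0x4F007 (P1/RW1/US1/PS0)
  lvl1: tbl 0x4F, slot 3 ⇒ 0x51007 (P1/RW1/US1/PS0)
  lvl2: tbl 0x51, slot 22 ⇒ 0x53007 (P1/RW1/US1/PS0)
  lvl3: tbl 0x53, slot 9 ⇒ 0x54007 (P1/RW1/US1/PS0)
  → PA=0x549DC  (4 entries read)

Entries read for #5: 1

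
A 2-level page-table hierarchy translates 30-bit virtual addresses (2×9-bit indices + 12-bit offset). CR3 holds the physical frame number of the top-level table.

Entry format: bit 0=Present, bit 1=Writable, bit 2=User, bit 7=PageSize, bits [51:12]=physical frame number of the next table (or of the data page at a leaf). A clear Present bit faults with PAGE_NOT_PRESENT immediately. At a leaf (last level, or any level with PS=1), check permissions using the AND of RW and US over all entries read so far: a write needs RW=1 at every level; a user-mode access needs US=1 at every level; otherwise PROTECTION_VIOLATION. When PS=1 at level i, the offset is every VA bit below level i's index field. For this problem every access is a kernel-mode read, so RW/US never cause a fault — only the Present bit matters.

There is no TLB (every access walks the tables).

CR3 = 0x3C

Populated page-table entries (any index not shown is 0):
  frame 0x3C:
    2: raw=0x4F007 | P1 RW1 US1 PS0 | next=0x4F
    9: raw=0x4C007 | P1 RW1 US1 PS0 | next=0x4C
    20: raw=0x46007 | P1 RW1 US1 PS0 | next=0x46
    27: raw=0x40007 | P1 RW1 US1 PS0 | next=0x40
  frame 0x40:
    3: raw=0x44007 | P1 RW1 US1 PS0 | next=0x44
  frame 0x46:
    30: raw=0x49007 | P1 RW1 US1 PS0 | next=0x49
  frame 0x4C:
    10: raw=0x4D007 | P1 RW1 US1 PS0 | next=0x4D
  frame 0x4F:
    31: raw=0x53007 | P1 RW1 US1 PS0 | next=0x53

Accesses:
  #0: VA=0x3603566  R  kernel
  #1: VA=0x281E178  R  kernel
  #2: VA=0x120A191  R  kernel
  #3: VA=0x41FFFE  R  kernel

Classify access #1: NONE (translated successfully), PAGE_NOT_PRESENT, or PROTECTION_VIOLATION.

Trace:
#0 VA=0x3603566 (r,kernel):
  [0] read 0x3C idx=27: raw=0x40007 flags P=1 W=1 U=1 S=0
  [1] read 0x40 idx=3: raw=0x44007 flags P=1 W=1 U=1 S=0
  ⇒ phys 0x44566  [2 reads]
#1 VA=0x281E178 (r,kernel):
  [0] read 0x3C idx=20: raw=0x46007 flags P=1 W=1 U=1 S=0
  [1] read 0x46 idx=30: raw=0x49007 flags P=1 W=1 U=1 S=0
  ⇒ phys 0x49178  [2 reads]
#2 VA=0x120A191 (r,kernel):
  [0] read 0x3C idx=9: raw=0x4C007 flags P=1 W=1 U=1 S=0
  [1] read 0x4C idx=10: raw=0x4D007 flags P=1 W=1 U=1 S=0
  ⇒ phys 0x4D191  [2 reads]
#3 VA=0x41FFFE (r,kernel):
  [0] read 0x3C idx=2: raw=0x4F007 flags P=1 W=1 U=1 S=0
  [1] read 0x4F idx=31: raw=0x53007 flags P=1 W=1 U=1 S=0
  ⇒ phys 0x53FFE  [2 reads]

Access #1 fault: NONE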